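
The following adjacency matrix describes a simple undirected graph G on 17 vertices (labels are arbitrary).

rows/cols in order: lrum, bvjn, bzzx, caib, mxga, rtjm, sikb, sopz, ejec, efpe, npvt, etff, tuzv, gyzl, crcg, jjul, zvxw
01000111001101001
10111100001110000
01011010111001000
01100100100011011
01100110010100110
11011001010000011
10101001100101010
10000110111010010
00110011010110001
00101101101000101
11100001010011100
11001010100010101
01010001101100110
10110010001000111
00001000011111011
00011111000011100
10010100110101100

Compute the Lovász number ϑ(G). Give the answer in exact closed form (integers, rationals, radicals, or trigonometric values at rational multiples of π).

Vertex efpe has 8 neighbors: bzzx, mxga, rtjm, sopz, ejec, npvt, crcg, zvxw.
deg(crcg) = 8; N(crcg) = {mxga, efpe, npvt, etff, tuzv, gyzl, jjul, zvxw}.
Vertex caib has 8 neighbors: bvjn, bzzx, rtjm, ejec, tuzv, gyzl, jjul, zvxw.
N(sopz) = {lrum, rtjm, sikb, ejec, efpe, npvt, tuzv, jjul}, |N(sopz)| = 8.
8-regular, N=17; SR(17,8,3,4) — a Paley graph.
The 3 distinct eigenvalues: [8.0, 1.56155, -2.56155].
With N=17: ϑ(G) = 17·(-(-sqrt(17)/2 - 1/2))/(8−(-sqrt(17)/2 - 1/2)) = sqrt(17).
Numerically 4.12310563.

sqrt(17)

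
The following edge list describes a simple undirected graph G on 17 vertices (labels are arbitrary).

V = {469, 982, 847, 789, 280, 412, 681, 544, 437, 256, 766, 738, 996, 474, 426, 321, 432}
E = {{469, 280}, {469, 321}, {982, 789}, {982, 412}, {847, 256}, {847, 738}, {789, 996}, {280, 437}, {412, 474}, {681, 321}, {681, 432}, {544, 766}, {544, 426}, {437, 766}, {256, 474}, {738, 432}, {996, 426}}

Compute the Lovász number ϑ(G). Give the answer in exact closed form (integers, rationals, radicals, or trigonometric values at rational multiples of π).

17*cos(pi/17)/(cos(pi/17) + 1)

deg(412) = 2; N(412) = {982, 474}.
Vertex 766 has 2 neighbors: 544, 437.
deg(474) = 2; N(474) = {412, 256}.
deg(982) = 2; N(982) = {789, 412}.
Every vertex has degree 2 (N=17); the odd cycle C_{17}.
Distinct eigenvalues (to 4 d.p.): [2.0, 1.8649, 1.478, 0.8915, 0.1845, -0.5473, -1.2053, -1.7004, -1.9659].
With N=17: ϑ(G) = 17·(-(-1)*2*cos(pi/17))/(2−(-2*cos(pi/17))) = 17*cos(pi/17)/(cos(pi/17) + 1).
Numerically 8.427014.
8 ≤ 17*cos(pi/17)/(cos(pi/17) + 1) ≤ 9: both strict.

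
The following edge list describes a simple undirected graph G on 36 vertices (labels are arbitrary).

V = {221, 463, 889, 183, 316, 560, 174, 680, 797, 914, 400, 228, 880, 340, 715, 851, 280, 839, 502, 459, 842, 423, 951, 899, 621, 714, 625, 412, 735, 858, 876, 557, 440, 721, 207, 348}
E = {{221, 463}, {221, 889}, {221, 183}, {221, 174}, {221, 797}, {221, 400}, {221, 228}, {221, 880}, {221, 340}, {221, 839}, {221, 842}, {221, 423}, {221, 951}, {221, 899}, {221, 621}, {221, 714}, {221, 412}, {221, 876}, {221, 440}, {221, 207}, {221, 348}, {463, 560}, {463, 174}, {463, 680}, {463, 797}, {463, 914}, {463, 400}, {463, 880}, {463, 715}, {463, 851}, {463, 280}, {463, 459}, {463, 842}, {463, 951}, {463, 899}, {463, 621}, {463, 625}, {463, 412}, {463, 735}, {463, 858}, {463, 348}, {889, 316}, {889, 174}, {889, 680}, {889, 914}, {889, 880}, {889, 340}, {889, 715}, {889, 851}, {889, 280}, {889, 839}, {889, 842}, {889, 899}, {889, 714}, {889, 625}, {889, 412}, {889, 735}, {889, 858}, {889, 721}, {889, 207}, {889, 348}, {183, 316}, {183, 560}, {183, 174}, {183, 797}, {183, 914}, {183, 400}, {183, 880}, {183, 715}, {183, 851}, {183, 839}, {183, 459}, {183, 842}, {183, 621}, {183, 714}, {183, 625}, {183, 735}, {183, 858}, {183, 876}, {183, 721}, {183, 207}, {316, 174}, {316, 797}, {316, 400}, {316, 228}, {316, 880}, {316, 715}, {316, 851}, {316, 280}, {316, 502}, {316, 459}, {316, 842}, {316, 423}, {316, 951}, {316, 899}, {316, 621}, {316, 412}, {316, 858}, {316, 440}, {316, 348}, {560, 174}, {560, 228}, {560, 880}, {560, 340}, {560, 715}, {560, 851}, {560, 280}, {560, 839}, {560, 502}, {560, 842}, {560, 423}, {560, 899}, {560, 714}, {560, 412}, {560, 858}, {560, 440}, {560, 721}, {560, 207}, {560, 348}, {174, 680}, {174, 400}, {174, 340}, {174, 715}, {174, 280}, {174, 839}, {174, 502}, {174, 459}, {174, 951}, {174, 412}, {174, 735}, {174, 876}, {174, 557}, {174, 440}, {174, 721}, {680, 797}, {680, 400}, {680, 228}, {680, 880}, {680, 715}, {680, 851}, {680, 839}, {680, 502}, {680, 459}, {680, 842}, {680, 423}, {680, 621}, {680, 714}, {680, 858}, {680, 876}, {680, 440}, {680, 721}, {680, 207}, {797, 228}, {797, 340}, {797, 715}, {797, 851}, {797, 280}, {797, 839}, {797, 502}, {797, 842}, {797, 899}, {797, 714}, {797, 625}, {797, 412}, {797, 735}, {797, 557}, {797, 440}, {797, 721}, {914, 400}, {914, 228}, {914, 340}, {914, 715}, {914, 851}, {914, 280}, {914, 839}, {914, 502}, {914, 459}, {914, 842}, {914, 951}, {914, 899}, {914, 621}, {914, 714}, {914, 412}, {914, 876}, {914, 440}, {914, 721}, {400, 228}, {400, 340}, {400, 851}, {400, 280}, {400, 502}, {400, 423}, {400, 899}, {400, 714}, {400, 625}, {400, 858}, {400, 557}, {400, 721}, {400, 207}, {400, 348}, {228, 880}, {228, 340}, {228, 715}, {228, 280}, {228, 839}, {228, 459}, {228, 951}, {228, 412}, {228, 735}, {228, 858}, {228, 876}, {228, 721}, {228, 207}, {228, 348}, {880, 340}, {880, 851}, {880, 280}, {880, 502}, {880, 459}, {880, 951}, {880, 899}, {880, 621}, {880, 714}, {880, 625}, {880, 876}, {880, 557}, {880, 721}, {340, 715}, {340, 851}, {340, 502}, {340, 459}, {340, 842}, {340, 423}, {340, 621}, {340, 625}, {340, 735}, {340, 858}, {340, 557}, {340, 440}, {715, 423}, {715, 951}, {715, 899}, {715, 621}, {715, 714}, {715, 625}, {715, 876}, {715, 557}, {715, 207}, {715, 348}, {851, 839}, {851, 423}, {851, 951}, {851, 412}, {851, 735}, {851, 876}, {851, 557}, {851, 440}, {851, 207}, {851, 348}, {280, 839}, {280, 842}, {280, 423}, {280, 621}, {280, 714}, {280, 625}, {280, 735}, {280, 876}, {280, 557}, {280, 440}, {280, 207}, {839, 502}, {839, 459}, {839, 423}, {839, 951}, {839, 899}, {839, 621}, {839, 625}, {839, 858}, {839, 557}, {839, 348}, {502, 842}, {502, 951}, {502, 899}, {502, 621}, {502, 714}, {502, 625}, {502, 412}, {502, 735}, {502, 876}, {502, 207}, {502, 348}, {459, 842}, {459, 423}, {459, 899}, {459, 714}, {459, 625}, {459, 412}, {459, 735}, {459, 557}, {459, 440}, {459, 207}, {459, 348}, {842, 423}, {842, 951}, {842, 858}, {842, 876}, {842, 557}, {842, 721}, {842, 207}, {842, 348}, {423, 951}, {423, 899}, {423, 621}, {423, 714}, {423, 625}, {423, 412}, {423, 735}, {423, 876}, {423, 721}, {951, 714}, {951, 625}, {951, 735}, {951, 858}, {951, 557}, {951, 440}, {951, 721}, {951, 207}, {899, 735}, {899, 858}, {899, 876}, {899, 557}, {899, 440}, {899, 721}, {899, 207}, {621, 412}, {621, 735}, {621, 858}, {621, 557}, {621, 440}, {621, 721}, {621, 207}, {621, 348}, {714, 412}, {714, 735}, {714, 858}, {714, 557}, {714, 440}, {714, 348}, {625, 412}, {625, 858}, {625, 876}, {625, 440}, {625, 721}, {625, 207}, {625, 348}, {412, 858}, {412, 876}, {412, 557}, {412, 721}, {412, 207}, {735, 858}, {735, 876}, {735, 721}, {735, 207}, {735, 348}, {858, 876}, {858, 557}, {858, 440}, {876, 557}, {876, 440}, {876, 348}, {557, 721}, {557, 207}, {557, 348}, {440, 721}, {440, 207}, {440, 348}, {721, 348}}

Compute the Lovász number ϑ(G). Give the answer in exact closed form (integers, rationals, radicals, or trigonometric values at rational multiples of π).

8

N(280) = {463, 889, 316, 560, 174, 797, 914, 400, 228, 880, 839, 842, 423, 621, 714, 625, 735, 876, 557, 440, 207}, |N(280)| = 21.
deg(440) = 21; N(440) = {221, 316, 560, 174, 680, 797, 914, 340, 851, 280, 459, 951, 899, 621, 714, 625, 858, 876, 721, 207, 348}.
Vertex 557 has 21 neighbors: 174, 797, 400, 880, 340, 715, 851, 280, 839, 459, 842, 951, 899, 621, 714, 412, 858, 876, 721, 207, 348.
N(463) = {221, 560, 174, 680, 797, 914, 400, 880, 715, 851, 280, 459, 842, 951, 899, 621, 625, 412, 735, 858, 348}, |N(463)| = 21.
36-vertex 21-regular graph: Kneser-type, 2-subsets of [9].
A has 3 distinct eigenvalues ≈ [21.0, 1.0, -6.0].
With N=36: ϑ(G) = 36·(-1*(-6))/(21−(-6)) = 8.
ϑ(G) ≈ 8.0000.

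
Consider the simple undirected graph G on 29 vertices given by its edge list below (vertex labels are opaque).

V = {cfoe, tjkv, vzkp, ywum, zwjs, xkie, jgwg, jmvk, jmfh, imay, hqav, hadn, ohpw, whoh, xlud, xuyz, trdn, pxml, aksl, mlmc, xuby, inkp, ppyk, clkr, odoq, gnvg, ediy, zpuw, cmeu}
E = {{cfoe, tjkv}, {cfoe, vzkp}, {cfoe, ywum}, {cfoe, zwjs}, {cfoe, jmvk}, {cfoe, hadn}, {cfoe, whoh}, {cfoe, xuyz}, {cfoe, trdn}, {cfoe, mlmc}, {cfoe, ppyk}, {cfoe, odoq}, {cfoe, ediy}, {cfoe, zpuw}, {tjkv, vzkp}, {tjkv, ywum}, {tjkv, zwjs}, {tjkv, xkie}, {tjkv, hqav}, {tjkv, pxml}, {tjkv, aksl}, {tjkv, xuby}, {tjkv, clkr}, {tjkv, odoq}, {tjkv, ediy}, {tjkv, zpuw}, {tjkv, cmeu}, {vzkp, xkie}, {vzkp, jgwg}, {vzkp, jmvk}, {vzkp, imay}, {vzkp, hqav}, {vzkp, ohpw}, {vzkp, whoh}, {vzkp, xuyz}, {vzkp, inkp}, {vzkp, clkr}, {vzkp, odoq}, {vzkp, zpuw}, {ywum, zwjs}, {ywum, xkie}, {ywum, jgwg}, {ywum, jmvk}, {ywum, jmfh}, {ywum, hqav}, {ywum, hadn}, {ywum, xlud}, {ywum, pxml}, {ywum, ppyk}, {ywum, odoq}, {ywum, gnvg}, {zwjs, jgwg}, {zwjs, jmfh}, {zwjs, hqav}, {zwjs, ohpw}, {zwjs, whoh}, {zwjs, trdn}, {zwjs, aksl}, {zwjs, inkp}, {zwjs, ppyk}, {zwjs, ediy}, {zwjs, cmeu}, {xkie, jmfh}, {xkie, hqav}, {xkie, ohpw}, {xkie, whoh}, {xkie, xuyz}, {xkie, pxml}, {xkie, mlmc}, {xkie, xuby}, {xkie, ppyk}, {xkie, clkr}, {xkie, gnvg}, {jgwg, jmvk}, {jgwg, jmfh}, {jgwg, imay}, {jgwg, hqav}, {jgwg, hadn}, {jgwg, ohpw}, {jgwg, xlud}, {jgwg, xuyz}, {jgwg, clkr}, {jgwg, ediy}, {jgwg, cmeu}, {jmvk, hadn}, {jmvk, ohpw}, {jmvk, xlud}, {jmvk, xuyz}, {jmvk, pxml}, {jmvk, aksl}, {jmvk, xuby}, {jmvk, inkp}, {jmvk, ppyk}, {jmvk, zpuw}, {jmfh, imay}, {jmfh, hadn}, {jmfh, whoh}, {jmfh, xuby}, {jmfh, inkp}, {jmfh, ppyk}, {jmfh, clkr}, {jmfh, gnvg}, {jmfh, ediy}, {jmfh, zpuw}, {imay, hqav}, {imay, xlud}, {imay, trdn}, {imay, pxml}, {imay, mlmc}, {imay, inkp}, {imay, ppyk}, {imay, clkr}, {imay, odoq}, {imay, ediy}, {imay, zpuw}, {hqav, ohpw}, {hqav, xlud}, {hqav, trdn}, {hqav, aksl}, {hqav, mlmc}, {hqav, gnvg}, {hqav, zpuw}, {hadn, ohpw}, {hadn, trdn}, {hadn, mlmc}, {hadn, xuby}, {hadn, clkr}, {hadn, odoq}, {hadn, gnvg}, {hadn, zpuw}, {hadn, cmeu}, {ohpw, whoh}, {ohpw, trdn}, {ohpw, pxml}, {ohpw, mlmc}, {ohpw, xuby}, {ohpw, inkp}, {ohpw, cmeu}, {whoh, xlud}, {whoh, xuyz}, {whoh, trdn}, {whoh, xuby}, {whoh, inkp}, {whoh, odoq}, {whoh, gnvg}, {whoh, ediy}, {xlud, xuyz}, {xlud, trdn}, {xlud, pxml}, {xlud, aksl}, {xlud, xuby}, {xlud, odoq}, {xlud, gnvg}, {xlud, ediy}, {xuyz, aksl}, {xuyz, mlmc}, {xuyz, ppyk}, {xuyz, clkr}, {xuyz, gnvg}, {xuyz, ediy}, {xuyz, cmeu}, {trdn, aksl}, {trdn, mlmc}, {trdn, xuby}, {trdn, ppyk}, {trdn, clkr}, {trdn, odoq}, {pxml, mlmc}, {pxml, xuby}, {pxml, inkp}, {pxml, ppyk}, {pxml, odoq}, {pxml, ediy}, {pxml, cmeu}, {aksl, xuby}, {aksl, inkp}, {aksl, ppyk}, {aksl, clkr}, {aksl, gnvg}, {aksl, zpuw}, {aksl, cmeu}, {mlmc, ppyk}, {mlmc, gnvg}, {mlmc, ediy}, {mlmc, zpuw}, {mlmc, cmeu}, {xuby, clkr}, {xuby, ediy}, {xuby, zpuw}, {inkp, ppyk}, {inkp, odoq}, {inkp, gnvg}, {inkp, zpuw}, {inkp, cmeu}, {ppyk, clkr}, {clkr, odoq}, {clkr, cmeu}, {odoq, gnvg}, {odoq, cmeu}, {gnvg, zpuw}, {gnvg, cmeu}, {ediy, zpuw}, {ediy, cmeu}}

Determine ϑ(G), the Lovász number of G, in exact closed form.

deg(hadn) = 14; N(hadn) = {cfoe, ywum, jgwg, jmvk, jmfh, ohpw, trdn, mlmc, xuby, clkr, odoq, gnvg, zpuw, cmeu}.
deg(xuby) = 14; N(xuby) = {tjkv, xkie, jmvk, jmfh, hadn, ohpw, whoh, xlud, trdn, pxml, aksl, clkr, ediy, zpuw}.
N(vzkp) = {cfoe, tjkv, xkie, jgwg, jmvk, imay, hqav, ohpw, whoh, xuyz, inkp, clkr, odoq, zpuw}, |N(vzkp)| = 14.
N(xkie) = {tjkv, vzkp, ywum, jmfh, hqav, ohpw, whoh, xuyz, pxml, mlmc, xuby, ppyk, clkr, gnvg}, |N(xkie)| = 14.
Every vertex has degree 14 (N=29); strongly regular (29,14,6,7).
spec(A) ≈ [14.0, 2.193, -3.193] (distinct, 3 d.p.).
ϑ = −N·λ_min/(λ_max−λ_min) = −29·(-sqrt(29)/2 - 1/2)/(14−(-sqrt(29)/2 - 1/2)) = sqrt(29).
ϑ(G) ≈ 5.3852.

sqrt(29)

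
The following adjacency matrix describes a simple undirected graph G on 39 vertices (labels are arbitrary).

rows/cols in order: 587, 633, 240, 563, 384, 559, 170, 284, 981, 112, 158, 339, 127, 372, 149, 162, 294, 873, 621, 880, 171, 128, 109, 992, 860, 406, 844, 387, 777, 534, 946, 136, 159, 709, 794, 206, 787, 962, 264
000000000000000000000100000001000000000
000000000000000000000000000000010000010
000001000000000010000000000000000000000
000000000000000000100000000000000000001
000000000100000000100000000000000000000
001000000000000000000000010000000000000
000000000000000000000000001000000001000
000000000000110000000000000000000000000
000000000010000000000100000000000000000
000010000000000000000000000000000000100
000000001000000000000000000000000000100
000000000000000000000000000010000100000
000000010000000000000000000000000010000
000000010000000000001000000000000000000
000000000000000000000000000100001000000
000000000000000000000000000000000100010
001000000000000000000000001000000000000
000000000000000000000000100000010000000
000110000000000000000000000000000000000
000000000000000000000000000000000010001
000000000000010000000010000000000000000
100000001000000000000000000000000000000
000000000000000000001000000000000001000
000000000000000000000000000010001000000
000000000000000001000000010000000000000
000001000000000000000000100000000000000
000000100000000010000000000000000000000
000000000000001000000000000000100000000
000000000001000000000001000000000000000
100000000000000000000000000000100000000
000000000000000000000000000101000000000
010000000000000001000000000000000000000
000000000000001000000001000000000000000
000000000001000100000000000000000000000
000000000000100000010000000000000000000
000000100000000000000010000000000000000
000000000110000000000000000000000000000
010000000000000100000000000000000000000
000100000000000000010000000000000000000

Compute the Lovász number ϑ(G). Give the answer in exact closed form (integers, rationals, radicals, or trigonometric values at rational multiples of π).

deg(787) = 2; N(787) = {112, 158}.
N(633) = {136, 962}, |N(633)| = 2.
deg(372) = 2; N(372) = {284, 171}.
N(559) = {240, 406}, |N(559)| = 2.
deg(v) = 2 for all v (|V|=39); connected 2-regular on 39 ⇒ C_{39}.
The 20 distinct eigenvalues: [2.0, 1.9741, 1.8971, 1.7709, 1.5989, 1.3854, 1.1361, 0.8574, 0.5564, 0.2411, -0.0805, -0.4001, -0.7092, -1.0, -1.2649, -1.497, -1.6904, -1.84, -1.9419, -1.9935].
With N=39: ϑ(G) = 39·(-(-1)*2*cos(pi/39))/(2−(-2*cos(pi/39))) = 39*cos(pi/39)/(cos(pi/39) + 1).
≈ 19.468332410 (to 9 d.p.).
Lovász sandwich 19 ≤ 39*cos(pi/39)/(cos(pi/39) + 1) ≤ 20: both strict.

39*cos(pi/39)/(cos(pi/39) + 1)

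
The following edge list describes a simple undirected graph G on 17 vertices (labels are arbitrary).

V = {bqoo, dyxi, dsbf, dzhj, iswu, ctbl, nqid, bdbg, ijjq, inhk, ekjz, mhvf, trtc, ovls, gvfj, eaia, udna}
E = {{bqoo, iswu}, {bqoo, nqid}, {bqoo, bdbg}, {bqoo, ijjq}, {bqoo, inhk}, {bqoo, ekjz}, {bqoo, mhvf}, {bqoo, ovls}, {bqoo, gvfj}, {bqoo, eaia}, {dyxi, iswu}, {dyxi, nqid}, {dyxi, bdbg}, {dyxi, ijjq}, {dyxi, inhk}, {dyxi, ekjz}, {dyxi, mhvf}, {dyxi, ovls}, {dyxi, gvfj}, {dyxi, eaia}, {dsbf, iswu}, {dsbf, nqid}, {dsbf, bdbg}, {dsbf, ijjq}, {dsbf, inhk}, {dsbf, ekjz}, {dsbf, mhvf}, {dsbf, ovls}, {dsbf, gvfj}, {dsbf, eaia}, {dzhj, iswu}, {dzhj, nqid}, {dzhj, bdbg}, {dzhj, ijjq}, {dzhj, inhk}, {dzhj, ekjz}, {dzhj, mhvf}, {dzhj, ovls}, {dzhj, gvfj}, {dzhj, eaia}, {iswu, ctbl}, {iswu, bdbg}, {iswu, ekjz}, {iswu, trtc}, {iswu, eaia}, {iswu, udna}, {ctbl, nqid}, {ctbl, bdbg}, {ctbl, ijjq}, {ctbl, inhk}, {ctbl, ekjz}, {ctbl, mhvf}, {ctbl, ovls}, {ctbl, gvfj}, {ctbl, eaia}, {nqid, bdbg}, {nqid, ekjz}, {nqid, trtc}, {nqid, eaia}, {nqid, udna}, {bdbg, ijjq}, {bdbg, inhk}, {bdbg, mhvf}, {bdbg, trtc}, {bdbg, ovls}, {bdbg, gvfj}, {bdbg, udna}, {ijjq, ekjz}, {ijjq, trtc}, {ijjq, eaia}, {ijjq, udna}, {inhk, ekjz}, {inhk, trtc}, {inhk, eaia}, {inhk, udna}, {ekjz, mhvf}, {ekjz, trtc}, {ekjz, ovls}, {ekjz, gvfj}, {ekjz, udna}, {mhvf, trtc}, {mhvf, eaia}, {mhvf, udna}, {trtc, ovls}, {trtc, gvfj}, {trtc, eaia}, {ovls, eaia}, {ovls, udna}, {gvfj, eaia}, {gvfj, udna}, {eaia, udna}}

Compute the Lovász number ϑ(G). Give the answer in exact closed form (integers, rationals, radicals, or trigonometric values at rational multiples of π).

7

deg(ctbl) = 10; N(ctbl) = {iswu, nqid, bdbg, ijjq, inhk, ekjz, mhvf, ovls, gvfj, eaia}.
deg(bdbg) = 14; N(bdbg) = {bqoo, dyxi, dsbf, dzhj, iswu, ctbl, nqid, ijjq, inhk, mhvf, trtc, ovls, gvfj, udna}.
Vertex udna has 10 neighbors: iswu, nqid, bdbg, ijjq, inhk, ekjz, mhvf, ovls, gvfj, eaia.
deg(dzhj) = 10; N(dzhj) = {iswu, nqid, bdbg, ijjq, inhk, ekjz, mhvf, ovls, gvfj, eaia}.
G = K_{7,7,3}: α = 7 = χ(Ḡ), so ϑ = 7.
≈ 7.0000000 (to 7 d.p.).
Check 7 ≤ 7 ≤ 7: collapsed.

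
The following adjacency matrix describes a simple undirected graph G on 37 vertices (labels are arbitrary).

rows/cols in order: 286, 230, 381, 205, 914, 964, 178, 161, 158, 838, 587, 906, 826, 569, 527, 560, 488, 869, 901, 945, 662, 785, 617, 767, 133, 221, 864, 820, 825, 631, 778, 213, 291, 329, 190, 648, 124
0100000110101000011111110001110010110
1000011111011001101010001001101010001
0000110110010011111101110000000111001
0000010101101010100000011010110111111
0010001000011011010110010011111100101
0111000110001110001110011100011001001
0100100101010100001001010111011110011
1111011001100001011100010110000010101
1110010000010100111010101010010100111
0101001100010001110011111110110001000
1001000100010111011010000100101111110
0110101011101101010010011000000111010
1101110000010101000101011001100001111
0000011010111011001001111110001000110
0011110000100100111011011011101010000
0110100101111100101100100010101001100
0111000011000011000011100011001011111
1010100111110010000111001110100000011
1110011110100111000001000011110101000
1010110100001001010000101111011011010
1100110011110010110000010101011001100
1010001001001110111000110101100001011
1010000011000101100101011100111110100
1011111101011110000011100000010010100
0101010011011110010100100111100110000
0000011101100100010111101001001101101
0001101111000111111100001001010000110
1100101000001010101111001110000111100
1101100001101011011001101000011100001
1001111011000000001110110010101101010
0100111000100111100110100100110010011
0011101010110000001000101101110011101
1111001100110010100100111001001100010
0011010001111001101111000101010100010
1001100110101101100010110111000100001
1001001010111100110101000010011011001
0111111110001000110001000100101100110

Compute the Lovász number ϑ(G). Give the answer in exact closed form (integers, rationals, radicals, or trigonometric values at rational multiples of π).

deg(825) = 18; N(825) = {286, 230, 205, 914, 838, 587, 826, 527, 560, 869, 901, 785, 617, 133, 631, 778, 213, 124}.
Vertex 901 has 18 neighbors: 286, 230, 381, 964, 178, 161, 158, 587, 569, 527, 560, 785, 864, 820, 825, 631, 213, 329.
deg(133) = 18; N(133) = {230, 205, 964, 158, 838, 906, 826, 569, 527, 869, 945, 617, 221, 864, 820, 825, 213, 291}.
deg(767) = 18; N(767) = {286, 381, 205, 914, 964, 178, 161, 838, 906, 826, 569, 527, 662, 785, 617, 631, 291, 190}.
Regular of degree 18 on 37 vertices: Paley(37): SR with (k,λ,μ)=(18,8,9).
The 3 distinct eigenvalues: [18.0, 2.54138, -3.54138].
Lovász: ϑ = −37(-sqrt(37)/2 - 1/2)/(18+-(-sqrt(37)/2 - 1/2)) = sqrt(37).
Numerically 6.082763.

sqrt(37)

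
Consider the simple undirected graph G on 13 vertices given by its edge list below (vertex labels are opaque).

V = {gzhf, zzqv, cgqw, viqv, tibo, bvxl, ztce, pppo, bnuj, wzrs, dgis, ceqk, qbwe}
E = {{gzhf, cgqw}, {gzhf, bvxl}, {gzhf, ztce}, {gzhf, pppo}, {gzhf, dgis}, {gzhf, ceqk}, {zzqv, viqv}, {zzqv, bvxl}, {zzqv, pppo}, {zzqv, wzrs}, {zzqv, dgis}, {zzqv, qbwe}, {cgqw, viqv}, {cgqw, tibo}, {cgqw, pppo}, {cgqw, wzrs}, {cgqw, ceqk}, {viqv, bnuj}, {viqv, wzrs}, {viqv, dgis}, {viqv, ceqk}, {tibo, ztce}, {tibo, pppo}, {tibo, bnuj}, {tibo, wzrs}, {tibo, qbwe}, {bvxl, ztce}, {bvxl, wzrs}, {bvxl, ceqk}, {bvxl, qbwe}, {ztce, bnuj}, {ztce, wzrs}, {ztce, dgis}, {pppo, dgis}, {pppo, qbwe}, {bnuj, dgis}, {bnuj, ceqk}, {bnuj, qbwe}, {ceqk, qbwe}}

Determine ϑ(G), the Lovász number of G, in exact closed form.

sqrt(13)

Vertex viqv has 6 neighbors: zzqv, cgqw, bnuj, wzrs, dgis, ceqk.
Vertex cgqw has 6 neighbors: gzhf, viqv, tibo, pppo, wzrs, ceqk.
deg(bvxl) = 6; N(bvxl) = {gzhf, zzqv, ztce, wzrs, ceqk, qbwe}.
N(zzqv) = {viqv, bvxl, pppo, wzrs, dgis, qbwe}, |N(zzqv)| = 6.
Regular of degree 6 on 13 vertices: SR(13,6,2,3) — a Paley graph.
The 3 distinct eigenvalues: [6.0, 1.3028, -2.3028].
λ_max=6, λ_min=-sqrt(13)/2 - 1/2; ϑ = −13·λ_min/(λ_max−λ_min) = sqrt(13).
ϑ(G) ≈ 3.6055513.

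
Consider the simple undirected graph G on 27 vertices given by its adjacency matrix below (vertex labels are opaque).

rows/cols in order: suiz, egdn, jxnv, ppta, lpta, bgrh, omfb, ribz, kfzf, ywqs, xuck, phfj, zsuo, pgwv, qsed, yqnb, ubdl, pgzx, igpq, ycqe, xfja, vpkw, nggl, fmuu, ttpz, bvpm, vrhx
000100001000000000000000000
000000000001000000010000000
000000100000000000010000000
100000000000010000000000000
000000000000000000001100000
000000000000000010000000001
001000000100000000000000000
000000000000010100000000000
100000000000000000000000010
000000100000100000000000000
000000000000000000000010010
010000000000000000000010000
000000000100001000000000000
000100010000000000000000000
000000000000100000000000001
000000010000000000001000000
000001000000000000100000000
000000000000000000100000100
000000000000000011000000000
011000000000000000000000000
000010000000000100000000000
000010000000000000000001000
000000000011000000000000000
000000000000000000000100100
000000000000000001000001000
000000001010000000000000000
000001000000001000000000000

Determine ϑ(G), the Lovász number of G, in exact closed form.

deg(ribz) = 2; N(ribz) = {pgwv, yqnb}.
N(kfzf) = {suiz, bvpm}, |N(kfzf)| = 2.
N(fmuu) = {vpkw, ttpz}, |N(fmuu)| = 2.
Vertex vpkw has 2 neighbors: lpta, fmuu.
27-vertex 2-regular graph: the odd cycle C_{27}.
A has 14 distinct eigenvalues ≈ [2.0, 1.9461, 1.7873, 1.5321, 1.1943, 0.7922, 0.3473, -0.1163, -0.5736, -1.0, -1.3725, -1.671, -1.8794, -1.9865].
λ_max=2, λ_min=-2*cos(pi/27); ϑ = −27·λ_min/(λ_max−λ_min) = 27*cos(pi/27)/(cos(pi/27) + 1).
Numerically 13.45420409.
Check 13 ≤ 27*cos(pi/27)/(cos(pi/27) + 1) ≤ 14: both strict.

27*cos(pi/27)/(cos(pi/27) + 1)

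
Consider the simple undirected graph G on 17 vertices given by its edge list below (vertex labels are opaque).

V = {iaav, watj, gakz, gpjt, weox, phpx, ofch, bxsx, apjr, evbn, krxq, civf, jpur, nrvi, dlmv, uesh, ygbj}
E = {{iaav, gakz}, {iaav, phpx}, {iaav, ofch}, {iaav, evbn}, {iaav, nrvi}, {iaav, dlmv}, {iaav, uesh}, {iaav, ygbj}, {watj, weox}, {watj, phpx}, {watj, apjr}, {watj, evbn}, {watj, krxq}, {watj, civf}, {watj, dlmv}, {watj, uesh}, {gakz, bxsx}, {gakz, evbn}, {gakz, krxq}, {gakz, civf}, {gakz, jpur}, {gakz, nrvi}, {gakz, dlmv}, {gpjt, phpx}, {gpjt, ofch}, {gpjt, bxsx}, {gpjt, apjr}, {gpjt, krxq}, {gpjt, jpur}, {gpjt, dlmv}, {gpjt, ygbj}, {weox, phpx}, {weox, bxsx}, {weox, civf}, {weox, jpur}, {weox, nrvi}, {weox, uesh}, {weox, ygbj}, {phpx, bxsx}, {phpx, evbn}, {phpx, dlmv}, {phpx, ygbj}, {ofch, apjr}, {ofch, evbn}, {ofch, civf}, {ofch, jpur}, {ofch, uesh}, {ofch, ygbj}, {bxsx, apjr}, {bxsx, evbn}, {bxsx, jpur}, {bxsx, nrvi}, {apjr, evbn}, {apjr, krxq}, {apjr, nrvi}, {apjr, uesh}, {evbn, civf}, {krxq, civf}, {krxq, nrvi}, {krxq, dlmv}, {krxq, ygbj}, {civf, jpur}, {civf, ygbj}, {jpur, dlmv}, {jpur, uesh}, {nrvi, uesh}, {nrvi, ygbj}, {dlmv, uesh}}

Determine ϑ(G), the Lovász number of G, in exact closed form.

sqrt(17)

N(dlmv) = {iaav, watj, gakz, gpjt, phpx, krxq, jpur, uesh}, |N(dlmv)| = 8.
N(gakz) = {iaav, bxsx, evbn, krxq, civf, jpur, nrvi, dlmv}, |N(gakz)| = 8.
Vertex uesh has 8 neighbors: iaav, watj, weox, ofch, apjr, jpur, nrvi, dlmv.
N(phpx) = {iaav, watj, gpjt, weox, bxsx, evbn, dlmv, ygbj}, |N(phpx)| = 8.
8-regular, N=17; Paley(17): SR with (k,λ,μ)=(8,3,4).
spec(A) ≈ [8.0, 1.562, -2.562] (distinct, 3 d.p.).
With N=17: ϑ(G) = 17·(-(-sqrt(17)/2 - 1/2))/(8−(-sqrt(17)/2 - 1/2)) = sqrt(17).
Numerically 4.123105626.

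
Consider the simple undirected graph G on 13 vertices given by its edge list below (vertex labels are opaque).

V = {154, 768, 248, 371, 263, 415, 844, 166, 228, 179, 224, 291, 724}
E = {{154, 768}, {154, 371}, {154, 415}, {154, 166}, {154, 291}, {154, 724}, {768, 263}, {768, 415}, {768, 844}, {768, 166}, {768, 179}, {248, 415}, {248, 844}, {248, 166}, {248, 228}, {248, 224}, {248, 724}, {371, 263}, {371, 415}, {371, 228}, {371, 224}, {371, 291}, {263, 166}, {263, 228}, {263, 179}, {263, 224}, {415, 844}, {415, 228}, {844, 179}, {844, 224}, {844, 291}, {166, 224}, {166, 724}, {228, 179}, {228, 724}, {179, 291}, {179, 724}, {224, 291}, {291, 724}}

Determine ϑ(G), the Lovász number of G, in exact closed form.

sqrt(13)

Vertex 768 has 6 neighbors: 154, 263, 415, 844, 166, 179.
N(724) = {154, 248, 166, 228, 179, 291}, |N(724)| = 6.
deg(371) = 6; N(371) = {154, 263, 415, 228, 224, 291}.
N(224) = {248, 371, 263, 844, 166, 291}, |N(224)| = 6.
Regular of degree 6 on 13 vertices: strongly regular (13,6,2,3).
The 3 distinct eigenvalues: [6.0, 1.302776, -2.302776].
−13·(-sqrt(13)/2 - 1/2) / ((6)−(-sqrt(13)/2 - 1/2)) = sqrt(13) = ϑ(G).
= 3.605551275… (decimal).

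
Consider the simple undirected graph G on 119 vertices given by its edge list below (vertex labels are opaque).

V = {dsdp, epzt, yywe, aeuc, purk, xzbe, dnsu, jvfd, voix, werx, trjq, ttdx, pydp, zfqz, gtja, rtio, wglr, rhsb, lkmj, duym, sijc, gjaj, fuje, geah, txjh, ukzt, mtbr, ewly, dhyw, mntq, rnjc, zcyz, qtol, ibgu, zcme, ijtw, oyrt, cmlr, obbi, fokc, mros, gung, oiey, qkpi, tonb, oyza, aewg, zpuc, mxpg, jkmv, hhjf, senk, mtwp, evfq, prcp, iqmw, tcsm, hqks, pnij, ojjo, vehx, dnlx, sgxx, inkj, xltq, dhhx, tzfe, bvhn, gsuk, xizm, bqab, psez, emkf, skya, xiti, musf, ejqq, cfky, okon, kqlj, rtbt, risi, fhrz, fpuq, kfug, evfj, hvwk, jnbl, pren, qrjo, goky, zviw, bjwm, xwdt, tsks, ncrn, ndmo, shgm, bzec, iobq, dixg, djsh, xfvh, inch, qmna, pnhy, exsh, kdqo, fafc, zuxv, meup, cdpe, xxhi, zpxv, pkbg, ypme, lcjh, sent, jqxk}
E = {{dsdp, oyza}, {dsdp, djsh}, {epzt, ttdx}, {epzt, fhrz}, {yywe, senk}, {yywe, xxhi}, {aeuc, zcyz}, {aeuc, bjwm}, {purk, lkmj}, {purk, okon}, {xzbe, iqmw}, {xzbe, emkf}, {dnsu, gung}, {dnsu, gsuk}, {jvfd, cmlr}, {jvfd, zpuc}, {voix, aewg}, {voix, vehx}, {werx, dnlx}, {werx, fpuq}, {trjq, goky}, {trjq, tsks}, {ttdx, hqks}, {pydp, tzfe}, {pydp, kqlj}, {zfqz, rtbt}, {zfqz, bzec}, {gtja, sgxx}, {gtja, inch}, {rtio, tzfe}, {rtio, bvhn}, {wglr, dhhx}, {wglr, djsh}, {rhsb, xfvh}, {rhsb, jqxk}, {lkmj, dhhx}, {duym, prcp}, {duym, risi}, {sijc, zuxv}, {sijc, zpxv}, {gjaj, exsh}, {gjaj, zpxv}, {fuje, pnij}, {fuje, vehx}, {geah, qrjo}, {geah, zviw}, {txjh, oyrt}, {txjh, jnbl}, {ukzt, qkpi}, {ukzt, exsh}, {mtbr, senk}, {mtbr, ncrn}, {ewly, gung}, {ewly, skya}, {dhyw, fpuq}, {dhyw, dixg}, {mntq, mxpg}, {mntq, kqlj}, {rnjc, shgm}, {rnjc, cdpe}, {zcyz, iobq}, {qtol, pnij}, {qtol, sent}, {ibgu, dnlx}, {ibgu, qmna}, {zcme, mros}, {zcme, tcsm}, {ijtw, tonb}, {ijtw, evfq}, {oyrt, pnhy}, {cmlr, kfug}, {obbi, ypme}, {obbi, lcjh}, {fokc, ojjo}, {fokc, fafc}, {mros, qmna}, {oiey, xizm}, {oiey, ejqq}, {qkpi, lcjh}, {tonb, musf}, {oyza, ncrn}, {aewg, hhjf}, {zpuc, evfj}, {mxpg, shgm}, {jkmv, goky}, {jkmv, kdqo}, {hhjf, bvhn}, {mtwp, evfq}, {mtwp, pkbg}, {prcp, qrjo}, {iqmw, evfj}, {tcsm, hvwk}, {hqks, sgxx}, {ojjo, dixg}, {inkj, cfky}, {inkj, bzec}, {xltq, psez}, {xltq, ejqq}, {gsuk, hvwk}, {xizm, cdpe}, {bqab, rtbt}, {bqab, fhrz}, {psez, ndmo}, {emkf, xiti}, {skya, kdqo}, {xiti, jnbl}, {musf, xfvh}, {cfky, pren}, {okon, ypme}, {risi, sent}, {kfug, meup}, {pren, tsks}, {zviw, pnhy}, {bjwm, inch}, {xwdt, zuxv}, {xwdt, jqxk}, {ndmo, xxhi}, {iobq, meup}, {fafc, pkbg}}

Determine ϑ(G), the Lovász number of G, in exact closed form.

N(dixg) = {dhyw, ojjo}, |N(dixg)| = 2.
deg(pnij) = 2; N(pnij) = {fuje, qtol}.
N(meup) = {kfug, iobq}, |N(meup)| = 2.
N(zcyz) = {aeuc, iobq}, |N(zcyz)| = 2.
Every vertex has degree 2 (N=119); connected 2-regular on 119 ⇒ C_{119}.
A has 60 distinct eigenvalues ≈ [2.0, 1.997, 1.989, 1.975, 1.956, 1.931, 1.9, 1.865, 1.824, 1.778, 1.728, 1.672, 1.612, 1.547, 1.478, 1.405, 1.328, 1.247, 1.163, 1.075, 0.985, 0.891, 0.796, 0.698, 0.598, 0.496, 0.393, 0.289, 0.185, 0.079, -0.026, -0.132, -0.237, -0.342, -0.445, -0.547, -0.648, -0.747, -0.844, -0.938, -1.03, -1.119, -1.205, -1.288, -1.367, -1.442, -1.513, -1.58, -1.642, -1.7, -1.754, -1.802, -1.845, -1.883, -1.916, -1.944, -1.966, -1.983, -1.994, -1.999].
With N=119: ϑ(G) = 119·(-(-1)*2*cos(pi/119))/(2−(-2*cos(pi/119))) = 119*cos(pi/119)/(cos(pi/119) + 1).
= 59.48963… (decimal).
α=59, χ(Ḡ)=60; ϑ=119*cos(pi/119)/(cos(pi/119) + 1) lies between (both strict).

119*cos(pi/119)/(cos(pi/119) + 1)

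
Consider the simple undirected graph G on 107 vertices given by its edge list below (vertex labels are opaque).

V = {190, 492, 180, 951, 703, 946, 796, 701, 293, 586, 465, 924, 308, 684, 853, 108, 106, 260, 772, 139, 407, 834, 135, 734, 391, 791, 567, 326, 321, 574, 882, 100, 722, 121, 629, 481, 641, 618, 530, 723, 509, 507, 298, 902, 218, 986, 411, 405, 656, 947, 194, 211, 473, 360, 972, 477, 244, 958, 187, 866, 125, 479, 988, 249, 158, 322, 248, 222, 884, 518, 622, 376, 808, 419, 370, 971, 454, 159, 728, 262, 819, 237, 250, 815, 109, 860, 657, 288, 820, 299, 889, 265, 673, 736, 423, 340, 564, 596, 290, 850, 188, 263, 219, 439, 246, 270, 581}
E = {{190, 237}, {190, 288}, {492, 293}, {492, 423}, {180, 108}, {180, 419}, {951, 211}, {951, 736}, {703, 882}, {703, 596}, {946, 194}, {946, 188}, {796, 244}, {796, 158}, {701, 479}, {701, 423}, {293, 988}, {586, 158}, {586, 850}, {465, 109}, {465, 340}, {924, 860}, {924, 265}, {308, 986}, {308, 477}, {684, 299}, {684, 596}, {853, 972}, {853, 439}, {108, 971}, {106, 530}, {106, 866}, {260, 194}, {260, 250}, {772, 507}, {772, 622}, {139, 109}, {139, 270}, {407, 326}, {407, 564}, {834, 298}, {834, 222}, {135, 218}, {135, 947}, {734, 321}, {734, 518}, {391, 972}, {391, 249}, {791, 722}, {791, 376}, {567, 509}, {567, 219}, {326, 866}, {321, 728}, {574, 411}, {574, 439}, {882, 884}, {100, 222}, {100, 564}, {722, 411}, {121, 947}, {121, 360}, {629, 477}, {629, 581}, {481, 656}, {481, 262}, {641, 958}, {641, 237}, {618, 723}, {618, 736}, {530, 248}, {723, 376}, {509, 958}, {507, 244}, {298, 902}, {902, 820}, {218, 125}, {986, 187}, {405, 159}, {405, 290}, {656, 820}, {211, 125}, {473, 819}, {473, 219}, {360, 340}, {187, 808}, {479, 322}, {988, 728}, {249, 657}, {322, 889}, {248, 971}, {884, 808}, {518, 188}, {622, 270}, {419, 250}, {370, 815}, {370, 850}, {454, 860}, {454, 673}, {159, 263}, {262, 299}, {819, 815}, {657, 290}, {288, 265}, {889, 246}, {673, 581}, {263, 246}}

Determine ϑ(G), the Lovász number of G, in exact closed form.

107*cos(pi/107)/(cos(pi/107) + 1)

N(530) = {106, 248}, |N(530)| = 2.
deg(728) = 2; N(728) = {321, 988}.
deg(971) = 2; N(971) = {108, 248}.
deg(507) = 2; N(507) = {772, 244}.
deg(v) = 2 for all v (|V|=107); a single 107-cycle (edge-transitive).
A has 54 distinct eigenvalues ≈ [2.0, 1.997, 1.986, 1.969, 1.945, 1.914, 1.877, 1.833, 1.783, 1.727, 1.665, 1.597, 1.524, 1.445, 1.361, 1.273, 1.18, 1.084, 0.983, 0.879, 0.772, 0.663, 0.551, 0.437, 0.322, 0.205, 0.088, -0.029, -0.147, -0.263, -0.379, -0.494, -0.607, -0.718, -0.826, -0.931, -1.034, -1.132, -1.227, -1.318, -1.404, -1.485, -1.561, -1.632, -1.697, -1.756, -1.809, -1.856, -1.897, -1.931, -1.958, -1.978, -1.992, -1.999].
−107·(-2*cos(pi/107)) / ((2)−(-2*cos(pi/107))) = 107*cos(pi/107)/(cos(pi/107) + 1) = ϑ(G).
ϑ(G) ≈ 53.4885.
α=53, χ(Ḡ)=54; ϑ=107*cos(pi/107)/(cos(pi/107) + 1) lies between (both strict).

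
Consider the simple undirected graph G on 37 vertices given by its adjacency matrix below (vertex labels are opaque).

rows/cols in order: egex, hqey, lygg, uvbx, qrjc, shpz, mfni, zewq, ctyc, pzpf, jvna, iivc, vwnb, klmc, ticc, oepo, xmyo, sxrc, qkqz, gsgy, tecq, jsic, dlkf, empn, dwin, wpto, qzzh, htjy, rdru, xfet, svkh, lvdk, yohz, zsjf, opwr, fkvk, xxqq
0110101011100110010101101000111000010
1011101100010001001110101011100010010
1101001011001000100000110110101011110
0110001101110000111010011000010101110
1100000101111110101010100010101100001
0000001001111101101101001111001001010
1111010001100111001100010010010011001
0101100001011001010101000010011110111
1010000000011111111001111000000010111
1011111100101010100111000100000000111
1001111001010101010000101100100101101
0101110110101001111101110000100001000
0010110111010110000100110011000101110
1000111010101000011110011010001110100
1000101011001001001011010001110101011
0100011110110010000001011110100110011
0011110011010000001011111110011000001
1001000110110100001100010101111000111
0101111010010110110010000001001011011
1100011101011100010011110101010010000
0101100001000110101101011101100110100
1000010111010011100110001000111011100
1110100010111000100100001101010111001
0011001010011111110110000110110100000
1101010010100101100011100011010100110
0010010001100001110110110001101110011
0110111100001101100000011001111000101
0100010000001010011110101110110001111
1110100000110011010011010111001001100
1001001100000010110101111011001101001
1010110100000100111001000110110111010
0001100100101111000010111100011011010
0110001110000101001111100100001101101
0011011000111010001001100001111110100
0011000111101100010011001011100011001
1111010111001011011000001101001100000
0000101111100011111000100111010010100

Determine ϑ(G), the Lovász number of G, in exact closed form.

Vertex rdru has 18 neighbors: egex, hqey, lygg, qrjc, jvna, iivc, ticc, oepo, sxrc, tecq, jsic, empn, wpto, qzzh, htjy, svkh, zsjf, opwr.
deg(zewq) = 18; N(zewq) = {hqey, uvbx, qrjc, pzpf, iivc, vwnb, oepo, sxrc, gsgy, jsic, qzzh, xfet, svkh, lvdk, yohz, opwr, fkvk, xxqq}.
deg(jsic) = 18; N(jsic) = {egex, shpz, zewq, ctyc, pzpf, iivc, ticc, oepo, xmyo, gsgy, tecq, dwin, rdru, xfet, svkh, yohz, zsjf, opwr}.
N(svkh) = {egex, lygg, qrjc, shpz, zewq, klmc, xmyo, sxrc, qkqz, jsic, wpto, qzzh, rdru, xfet, lvdk, yohz, zsjf, fkvk}, |N(svkh)| = 18.
Regular of degree 18 on 37 vertices: strongly regular (37,18,8,9).
The 3 distinct eigenvalues: [18.0, 2.5414, -3.5414].
λ_max=18, λ_min=-sqrt(37)/2 - 1/2; ϑ = −37·λ_min/(λ_max−λ_min) = sqrt(37).
ϑ(G) ≈ 6.08276.

sqrt(37)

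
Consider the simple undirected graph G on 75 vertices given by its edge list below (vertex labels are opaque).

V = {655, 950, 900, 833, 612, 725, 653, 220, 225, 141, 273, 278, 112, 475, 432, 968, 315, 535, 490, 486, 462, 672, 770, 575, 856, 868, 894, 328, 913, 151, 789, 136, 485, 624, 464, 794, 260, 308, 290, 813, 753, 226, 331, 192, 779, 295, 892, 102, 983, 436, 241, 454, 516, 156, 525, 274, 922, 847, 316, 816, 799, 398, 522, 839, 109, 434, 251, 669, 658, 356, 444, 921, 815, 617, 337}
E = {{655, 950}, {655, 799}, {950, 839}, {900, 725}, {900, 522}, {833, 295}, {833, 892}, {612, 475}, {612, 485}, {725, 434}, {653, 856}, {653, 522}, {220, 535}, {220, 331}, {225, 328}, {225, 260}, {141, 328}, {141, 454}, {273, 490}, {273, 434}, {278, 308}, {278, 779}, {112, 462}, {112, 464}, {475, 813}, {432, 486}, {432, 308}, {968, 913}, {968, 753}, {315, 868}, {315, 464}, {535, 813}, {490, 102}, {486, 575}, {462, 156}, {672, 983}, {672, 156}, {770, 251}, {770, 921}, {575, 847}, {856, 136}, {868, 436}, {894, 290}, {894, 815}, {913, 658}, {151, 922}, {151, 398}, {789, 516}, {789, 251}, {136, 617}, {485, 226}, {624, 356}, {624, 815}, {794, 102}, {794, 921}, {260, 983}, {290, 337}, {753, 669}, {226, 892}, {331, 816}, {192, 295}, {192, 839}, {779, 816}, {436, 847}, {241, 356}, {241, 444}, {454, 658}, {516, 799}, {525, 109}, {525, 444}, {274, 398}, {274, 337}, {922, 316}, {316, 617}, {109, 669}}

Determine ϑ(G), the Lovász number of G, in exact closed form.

75*cos(pi/75)/(cos(pi/75) + 1)

deg(833) = 2; N(833) = {295, 892}.
deg(109) = 2; N(109) = {525, 669}.
deg(892) = 2; N(892) = {833, 226}.
Vertex 462 has 2 neighbors: 112, 156.
Regular of degree 2 on 75 vertices: this is C_{75}, the 75-cycle.
A has 38 distinct eigenvalues ≈ [2.0, 1.993, 1.972, 1.937, 1.889, 1.827, 1.753, 1.666, 1.567, 1.458, 1.338, 1.209, 1.072, 0.927, 0.775, 0.618, 0.457, 0.292, 0.126, -0.042, -0.209, -0.375, -0.538, -0.697, -0.852, -1.0, -1.141, -1.275, -1.399, -1.514, -1.618, -1.711, -1.791, -1.86, -1.915, -1.956, -1.984, -1.998].
With N=75: ϑ(G) = 75·(-(-1)*2*cos(pi/75))/(2−(-2*cos(pi/75))) = 75*cos(pi/75)/(cos(pi/75) + 1).
= 37.483545848… (decimal).
Sandwich: α(G)=37 ≤ ϑ(G)=75*cos(pi/75)/(cos(pi/75) + 1) ≤ χ(Ḡ)=38 (both strict).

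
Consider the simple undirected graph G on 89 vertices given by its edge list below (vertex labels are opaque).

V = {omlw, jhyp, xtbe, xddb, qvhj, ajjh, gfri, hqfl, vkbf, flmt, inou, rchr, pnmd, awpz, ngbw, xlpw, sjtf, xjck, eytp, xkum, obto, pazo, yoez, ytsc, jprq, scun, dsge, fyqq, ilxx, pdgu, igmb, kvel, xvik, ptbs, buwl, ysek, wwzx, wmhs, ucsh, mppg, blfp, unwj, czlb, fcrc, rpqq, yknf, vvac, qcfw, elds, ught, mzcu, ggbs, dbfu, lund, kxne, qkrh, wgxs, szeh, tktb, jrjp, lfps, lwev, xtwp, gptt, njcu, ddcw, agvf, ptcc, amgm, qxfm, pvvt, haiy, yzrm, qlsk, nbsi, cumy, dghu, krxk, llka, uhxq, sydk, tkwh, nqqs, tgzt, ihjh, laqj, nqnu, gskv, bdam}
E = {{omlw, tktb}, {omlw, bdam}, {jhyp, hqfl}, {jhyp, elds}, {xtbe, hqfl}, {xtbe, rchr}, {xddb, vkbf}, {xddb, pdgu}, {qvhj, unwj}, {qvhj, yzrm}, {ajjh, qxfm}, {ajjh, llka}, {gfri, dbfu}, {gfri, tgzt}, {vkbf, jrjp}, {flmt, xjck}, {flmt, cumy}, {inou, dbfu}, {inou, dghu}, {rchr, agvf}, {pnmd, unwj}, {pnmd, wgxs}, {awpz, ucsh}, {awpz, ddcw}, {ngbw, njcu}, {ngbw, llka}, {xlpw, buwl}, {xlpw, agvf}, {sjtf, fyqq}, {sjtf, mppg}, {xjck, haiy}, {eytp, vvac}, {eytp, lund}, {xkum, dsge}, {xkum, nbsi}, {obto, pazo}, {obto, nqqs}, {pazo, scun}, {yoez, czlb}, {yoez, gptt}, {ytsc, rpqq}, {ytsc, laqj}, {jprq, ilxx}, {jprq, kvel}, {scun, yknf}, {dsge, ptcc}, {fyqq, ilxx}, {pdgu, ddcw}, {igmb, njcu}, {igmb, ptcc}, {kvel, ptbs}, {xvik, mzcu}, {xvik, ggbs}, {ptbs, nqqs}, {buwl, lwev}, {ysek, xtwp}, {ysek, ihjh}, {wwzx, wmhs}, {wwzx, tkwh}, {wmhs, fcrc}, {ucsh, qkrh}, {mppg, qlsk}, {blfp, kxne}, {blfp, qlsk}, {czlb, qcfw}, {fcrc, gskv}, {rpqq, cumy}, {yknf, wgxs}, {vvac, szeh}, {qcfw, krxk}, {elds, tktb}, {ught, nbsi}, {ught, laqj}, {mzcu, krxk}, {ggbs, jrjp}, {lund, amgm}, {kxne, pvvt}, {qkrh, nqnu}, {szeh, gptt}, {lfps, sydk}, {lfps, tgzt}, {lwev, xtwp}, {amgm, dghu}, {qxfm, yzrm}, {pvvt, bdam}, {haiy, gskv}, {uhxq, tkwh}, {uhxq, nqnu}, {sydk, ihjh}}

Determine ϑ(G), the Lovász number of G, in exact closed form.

Vertex inou has 2 neighbors: dbfu, dghu.
Vertex qkrh has 2 neighbors: ucsh, nqnu.
N(mppg) = {sjtf, qlsk}, |N(mppg)| = 2.
Vertex ggbs has 2 neighbors: xvik, jrjp.
Regular of degree 2 on 89 vertices: this is C_{89}, the 89-cycle.
Distinct eigenvalues (to 4 d.p.): [2.0, 1.995, 1.9801, 1.9553, 1.9208, 1.8767, 1.8232, 1.7607, 1.6894, 1.6097, 1.522, 1.4266, 1.3242, 1.2152, 1.1001, 0.9796, 0.8541, 0.7244, 0.5911, 0.4549, 0.3164, 0.1763, 0.0353, -0.1058, -0.2465, -0.3859, -0.5233, -0.6582, -0.7898, -0.9174, -1.0405, -1.1584, -1.2705, -1.3763, -1.4752, -1.5668, -1.6506, -1.7261, -1.7931, -1.8511, -1.8999, -1.9393, -1.9689, -1.9888, -1.9988].
With N=89: ϑ(G) = 89·(-(-1)*2*cos(pi/89))/(2−(-2*cos(pi/89))) = 89*cos(pi/89)/(cos(pi/89) + 1).
= 44.48613532… (decimal).
Lovász sandwich 44 ≤ 89*cos(pi/89)/(cos(pi/89) + 1) ≤ 45: both strict.

89*cos(pi/89)/(cos(pi/89) + 1)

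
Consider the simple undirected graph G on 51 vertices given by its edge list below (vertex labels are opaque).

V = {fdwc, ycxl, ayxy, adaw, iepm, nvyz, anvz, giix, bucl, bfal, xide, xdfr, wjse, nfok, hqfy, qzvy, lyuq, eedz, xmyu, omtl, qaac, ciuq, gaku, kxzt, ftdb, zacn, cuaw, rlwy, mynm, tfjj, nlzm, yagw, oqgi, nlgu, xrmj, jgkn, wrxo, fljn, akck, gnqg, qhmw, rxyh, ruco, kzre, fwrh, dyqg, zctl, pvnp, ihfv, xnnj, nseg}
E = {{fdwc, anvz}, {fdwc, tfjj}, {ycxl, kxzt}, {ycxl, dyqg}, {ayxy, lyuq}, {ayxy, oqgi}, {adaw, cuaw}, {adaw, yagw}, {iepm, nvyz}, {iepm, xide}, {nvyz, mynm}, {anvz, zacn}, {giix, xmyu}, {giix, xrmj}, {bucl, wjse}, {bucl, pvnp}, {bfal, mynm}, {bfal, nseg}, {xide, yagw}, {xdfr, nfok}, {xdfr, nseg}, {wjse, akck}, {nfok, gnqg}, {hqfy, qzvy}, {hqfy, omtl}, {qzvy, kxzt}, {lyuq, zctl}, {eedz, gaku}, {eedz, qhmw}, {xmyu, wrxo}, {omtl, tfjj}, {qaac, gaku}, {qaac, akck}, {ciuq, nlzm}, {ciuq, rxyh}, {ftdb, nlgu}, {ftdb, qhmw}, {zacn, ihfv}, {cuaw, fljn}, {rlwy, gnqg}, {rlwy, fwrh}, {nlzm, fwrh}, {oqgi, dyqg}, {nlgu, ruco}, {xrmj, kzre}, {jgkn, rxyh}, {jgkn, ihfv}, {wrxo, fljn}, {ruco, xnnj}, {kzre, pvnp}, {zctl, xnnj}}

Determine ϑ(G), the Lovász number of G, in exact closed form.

Vertex qaac has 2 neighbors: gaku, akck.
Vertex xide has 2 neighbors: iepm, yagw.
N(bucl) = {wjse, pvnp}, |N(bucl)| = 2.
Vertex cuaw has 2 neighbors: adaw, fljn.
51-vertex 2-regular graph: a single 51-cycle (edge-transitive).
A has 26 distinct eigenvalues ≈ [2.0, 1.985, 1.94, 1.865, 1.762, 1.632, 1.478, 1.301, 1.105, 0.891, 0.665, 0.428, 0.185, -0.062, -0.307, -0.547, -0.78, -1.0, -1.205, -1.392, -1.558, -1.7, -1.817, -1.906, -1.966, -1.996].
Lovász: ϑ = −51(-2*cos(pi/51))/(2+-(-1)*2*cos(pi/51)) = 51*cos(pi/51)/(cos(pi/51) + 1).
Numerically 25.4757945.
α=25, χ(Ḡ)=26; ϑ=51*cos(pi/51)/(cos(pi/51) + 1) lies between (both strict).

51*cos(pi/51)/(cos(pi/51) + 1)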